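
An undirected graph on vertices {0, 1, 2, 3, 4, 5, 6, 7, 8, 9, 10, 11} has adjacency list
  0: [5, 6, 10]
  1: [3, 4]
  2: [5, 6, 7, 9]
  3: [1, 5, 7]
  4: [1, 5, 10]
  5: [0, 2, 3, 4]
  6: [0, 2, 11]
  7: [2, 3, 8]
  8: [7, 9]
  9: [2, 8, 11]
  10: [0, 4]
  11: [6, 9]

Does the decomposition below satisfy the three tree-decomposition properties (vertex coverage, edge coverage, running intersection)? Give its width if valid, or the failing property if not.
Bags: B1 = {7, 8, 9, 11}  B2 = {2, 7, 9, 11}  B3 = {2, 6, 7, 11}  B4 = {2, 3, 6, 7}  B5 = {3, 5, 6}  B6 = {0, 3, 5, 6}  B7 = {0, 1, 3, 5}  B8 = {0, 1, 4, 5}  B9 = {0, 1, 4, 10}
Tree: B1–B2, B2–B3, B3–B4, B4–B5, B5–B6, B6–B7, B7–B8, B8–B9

A tree decomposition must satisfy three properties: every vertex lies in some bag; for every edge, both endpoints lie together in some bag; and for every vertex, the bags containing it form a connected subtree. Here edge (2,5) lies in no bag, so the decomposition is invalid.

No — edge (2,5) lies in no bag.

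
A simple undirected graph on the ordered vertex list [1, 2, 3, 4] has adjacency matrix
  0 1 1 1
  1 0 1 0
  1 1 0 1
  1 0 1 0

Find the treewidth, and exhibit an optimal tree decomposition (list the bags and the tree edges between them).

The largest bag has 3 vertices, giving width 2; this decomposition certifies tw(G) ≤ 2. Conversely, {1, 2, 3} is a clique of size 3, and the vertices of any clique must share a bag in every tree decomposition; so some bag has ≥ 3 vertices and tw(G) ≥ 2. Combining the bounds, tw(G) = 2.

Treewidth 2.
One such decomposition:
Bags: B1 = {1, 3, 4}  B2 = {1, 2, 3}
Tree: B1–B2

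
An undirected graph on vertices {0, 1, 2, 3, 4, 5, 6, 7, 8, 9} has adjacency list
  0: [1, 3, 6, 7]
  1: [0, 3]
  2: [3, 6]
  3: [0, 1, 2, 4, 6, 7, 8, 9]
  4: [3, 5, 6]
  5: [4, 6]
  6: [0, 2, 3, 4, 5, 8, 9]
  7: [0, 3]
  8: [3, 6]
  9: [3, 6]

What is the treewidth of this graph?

A width-2 tree decomposition is:
Bags: B1 = {0, 3, 7}  B2 = {0, 3, 6}  B3 = {3, 6, 9}  B4 = {2, 3, 6}  B5 = {3, 4, 6}  B6 = {4, 5, 6}  B7 = {0, 1, 3}  B8 = {3, 6, 8}
Tree: B1–B2, B2–B3, B2–B4, B4–B5, B5–B6, B2–B7, B4–B8
Every bag has size at most 3, so the width is 3 − 1 = 2 and tw(G) ≤ 2. On the other hand G contains the 3-clique {0, 1, 3}. A clique must lie in a single bag of any decomposition, so no decomposition can have width below 2. Therefore the treewidth is 2.

2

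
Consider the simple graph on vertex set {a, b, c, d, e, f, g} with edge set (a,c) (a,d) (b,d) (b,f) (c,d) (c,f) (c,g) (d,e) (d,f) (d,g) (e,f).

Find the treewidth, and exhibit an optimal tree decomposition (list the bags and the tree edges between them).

Treewidth 2.
One such decomposition:
Bags: B1 = {d, e, f}  B2 = {b, d, f}  B3 = {c, d, f}  B4 = {c, d, g}  B5 = {a, c, d}
Tree: B1–B2, B2–B3, B3–B4, B4–B5

The largest bag has 3 vertices, giving width 2; this decomposition certifies tw(G) ≤ 2. On the other hand G contains the 3-clique {c, d, g}. A clique must lie in a single bag of any decomposition, so no decomposition can have width below 2. The upper and lower bounds meet at 2, so that is the treewidth.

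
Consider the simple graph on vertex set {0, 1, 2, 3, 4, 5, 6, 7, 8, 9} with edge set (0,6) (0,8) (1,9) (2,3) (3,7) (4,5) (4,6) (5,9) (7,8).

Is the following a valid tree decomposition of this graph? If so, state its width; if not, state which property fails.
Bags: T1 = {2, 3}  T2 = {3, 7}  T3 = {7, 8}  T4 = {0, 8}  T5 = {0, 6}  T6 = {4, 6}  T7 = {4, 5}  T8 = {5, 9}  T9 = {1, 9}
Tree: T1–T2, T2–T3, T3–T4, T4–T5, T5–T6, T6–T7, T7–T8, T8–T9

Every vertex of G appears in some bag (union = {0, 1, 2, 3, 4, 5, 6, 7, 8, 9}); every edge is covered by a bag; and for each vertex v the set of bags containing v is connected in the bag tree. The decomposition is therefore valid. The largest bag has 2 vertices, so the width is 1.

Yes; width 1.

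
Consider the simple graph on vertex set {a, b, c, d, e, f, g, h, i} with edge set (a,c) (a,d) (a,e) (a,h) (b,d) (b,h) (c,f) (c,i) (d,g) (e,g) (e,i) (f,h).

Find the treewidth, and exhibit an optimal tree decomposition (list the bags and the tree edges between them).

Each bag holds 4 vertices, so the decomposition has width 3, which upper-bounds the treewidth. For the lower bound: the 4 vertex sets {b,d,g}, {h}, {a}, {c,e,f,i} are disjoint, each induces a connected subgraph, and every pair is joined by at least one edge of G. Contracting each set to a single vertex therefore yields K_{4} as a minor, and since treewidth is minor-monotone, tw(G) ≥ tw(K_{4}) = 3. The upper and lower bounds meet at 3, so that is the treewidth.

Treewidth 3.
Bags: B1 = {b, d, g, h}  B2 = {a, d, g, h}  B3 = {a, e, g, h}  B4 = {a, e, f, h}  B5 = {a, c, e, f}  B6 = {c, e, f, i}
Tree: B1–B2, B2–B3, B3–B4, B4–B5, B5–B6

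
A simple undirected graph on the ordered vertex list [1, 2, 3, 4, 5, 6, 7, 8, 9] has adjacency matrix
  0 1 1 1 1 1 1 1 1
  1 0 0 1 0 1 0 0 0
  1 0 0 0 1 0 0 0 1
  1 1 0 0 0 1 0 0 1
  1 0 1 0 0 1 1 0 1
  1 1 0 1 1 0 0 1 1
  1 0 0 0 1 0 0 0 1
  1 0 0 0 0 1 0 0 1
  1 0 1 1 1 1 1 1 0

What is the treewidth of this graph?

A width-3 tree decomposition is:
Bags: B1 = {1, 5, 6, 9}  B2 = {1, 5, 7, 9}  B3 = {1, 3, 5, 9}  B4 = {1, 4, 6, 9}  B5 = {1, 2, 4, 6}  B6 = {1, 6, 8, 9}
Tree: B1–B2, B1–B3, B1–B4, B4–B5, B4–B6
Every bag has size at most 4, so the width is 4 − 1 = 3 and tw(G) ≤ 3. Conversely, {1, 6, 8, 9} is a clique of size 4, and the vertices of any clique must share a bag in every tree decomposition; so some bag has ≥ 4 vertices and tw(G) ≥ 3. Combining the bounds, tw(G) = 3.

3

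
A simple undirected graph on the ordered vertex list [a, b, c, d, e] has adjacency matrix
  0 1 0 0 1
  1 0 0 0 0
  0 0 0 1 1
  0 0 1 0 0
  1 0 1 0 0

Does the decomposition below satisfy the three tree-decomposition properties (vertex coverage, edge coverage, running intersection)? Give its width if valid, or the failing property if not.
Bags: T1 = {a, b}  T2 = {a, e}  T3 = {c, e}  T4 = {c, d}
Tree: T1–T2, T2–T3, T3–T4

Yes; width 1.

Checking the three conditions: (i) the bags cover all of {a, b, c, d, e}; (ii) for each edge, some bag contains both endpoints; (iii) the bags containing any fixed vertex form a subtree. All hold, so the decomposition is valid with width 2 − 1 = 1.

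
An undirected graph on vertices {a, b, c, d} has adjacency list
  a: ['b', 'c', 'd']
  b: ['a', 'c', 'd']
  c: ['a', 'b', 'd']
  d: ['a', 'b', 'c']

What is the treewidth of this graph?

A width-3 tree decomposition is:
Bags: B1 = {a, b, c, d}
Tree: (single bag)
With just one bag of size 4, the width is 4 − 1 = 3, so tw(G) ≤ 3. On the other hand G contains the 4-clique {a, b, c, d}. A clique must lie in a single bag of any decomposition, so no decomposition can have width below 3. Combining the bounds, tw(G) = 3.

3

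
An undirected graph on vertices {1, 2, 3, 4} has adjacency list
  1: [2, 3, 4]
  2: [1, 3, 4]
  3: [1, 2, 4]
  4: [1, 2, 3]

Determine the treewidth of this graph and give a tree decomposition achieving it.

Treewidth 3.
One optimal decomposition is:
Bags: B1 = {1, 2, 3, 4}
Tree: (single bag)

With just one bag of size 4, the width is 4 − 1 = 3, so tw(G) ≤ 3. On the other hand G contains the 4-clique {1, 2, 3, 4}. A clique must lie in a single bag of any decomposition, so no decomposition can have width below 3. Combining the bounds, tw(G) = 3.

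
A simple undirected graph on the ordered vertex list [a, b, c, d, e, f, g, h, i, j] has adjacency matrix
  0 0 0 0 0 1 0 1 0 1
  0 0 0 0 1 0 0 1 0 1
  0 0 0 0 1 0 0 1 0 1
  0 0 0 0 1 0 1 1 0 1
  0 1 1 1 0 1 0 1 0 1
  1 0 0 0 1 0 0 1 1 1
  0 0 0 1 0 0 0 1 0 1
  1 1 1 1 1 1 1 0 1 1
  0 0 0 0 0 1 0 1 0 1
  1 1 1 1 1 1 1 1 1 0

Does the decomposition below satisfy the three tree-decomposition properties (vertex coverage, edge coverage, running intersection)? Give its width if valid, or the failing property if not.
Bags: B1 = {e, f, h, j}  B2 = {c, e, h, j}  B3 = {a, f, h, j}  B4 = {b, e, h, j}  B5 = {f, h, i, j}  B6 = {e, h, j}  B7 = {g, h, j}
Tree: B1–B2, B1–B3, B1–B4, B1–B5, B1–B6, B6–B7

A tree decomposition must satisfy three properties: every vertex lies in some bag; for every edge, both endpoints lie together in some bag; and for every vertex, the bags containing it form a connected subtree. Here vertex d appears in no bag, so the decomposition is invalid.

No — vertex d appears in no bag.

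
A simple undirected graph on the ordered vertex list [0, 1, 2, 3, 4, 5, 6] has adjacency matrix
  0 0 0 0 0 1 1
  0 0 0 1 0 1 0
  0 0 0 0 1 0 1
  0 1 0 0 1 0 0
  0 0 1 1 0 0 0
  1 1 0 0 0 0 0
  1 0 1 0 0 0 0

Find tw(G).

2

A width-2 tree decomposition is:
Bags: B1 = {2, 4, 6}  B2 = {3, 4, 6}  B3 = {1, 3, 6}  B4 = {1, 5, 6}  B5 = {0, 5, 6}
Tree: B1–B2, B2–B3, B3–B4, B4–B5
The largest bag has 3 vertices, giving width 2; this decomposition certifies tw(G) ≤ 2. The edges 6–2–4–3–1–5–0–6 form a cycle, so G is not a tree and its treewidth is at least 2. The upper and lower bounds meet at 2, so that is the treewidth.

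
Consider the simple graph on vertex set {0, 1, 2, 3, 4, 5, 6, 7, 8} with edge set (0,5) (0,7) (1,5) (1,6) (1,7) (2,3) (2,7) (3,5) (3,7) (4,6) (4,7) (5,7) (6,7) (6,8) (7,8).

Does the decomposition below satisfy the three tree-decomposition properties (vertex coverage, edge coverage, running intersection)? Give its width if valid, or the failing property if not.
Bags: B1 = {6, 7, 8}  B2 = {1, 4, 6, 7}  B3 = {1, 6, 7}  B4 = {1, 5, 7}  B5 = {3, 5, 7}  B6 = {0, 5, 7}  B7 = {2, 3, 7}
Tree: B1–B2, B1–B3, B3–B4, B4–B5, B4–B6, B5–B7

No — bags containing vertex 1 are not connected in the tree.

A tree decomposition must satisfy three properties: every vertex lies in some bag; for every edge, both endpoints lie together in some bag; and for every vertex, the bags containing it form a connected subtree. Here bags containing vertex 1 are not connected in the tree, so the decomposition is invalid.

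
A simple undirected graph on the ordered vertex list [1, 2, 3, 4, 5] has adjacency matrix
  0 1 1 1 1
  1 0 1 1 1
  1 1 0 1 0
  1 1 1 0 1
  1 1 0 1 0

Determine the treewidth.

3

A width-3 tree decomposition is:
Bags: B1 = {1, 2, 3, 4}  B2 = {1, 2, 4, 5}
Tree: B1–B2
Each bag holds 4 vertices, so the decomposition has width 3, which upper-bounds the treewidth. On the other hand G contains the 4-clique {1, 2, 3, 4}. A clique must lie in a single bag of any decomposition, so no decomposition can have width below 3. Hence tw(G) = 3 exactly.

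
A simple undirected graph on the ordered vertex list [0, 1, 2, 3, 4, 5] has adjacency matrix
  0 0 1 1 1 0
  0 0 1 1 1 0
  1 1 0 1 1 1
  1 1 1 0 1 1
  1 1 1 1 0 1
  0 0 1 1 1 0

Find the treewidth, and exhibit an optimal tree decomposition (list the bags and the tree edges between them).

The largest bag has 4 vertices, giving width 3; this decomposition certifies tw(G) ≤ 3. For the lower bound, the 4 vertices {0, 2, 3, 4} are pairwise adjacent, and any tree decomposition puts a clique entirely inside one bag — forcing width ≥ 3. Hence tw(G) = 3 exactly.

Treewidth 3.
One such decomposition:
Bags: B1 = {2, 3, 4, 5}  B2 = {1, 2, 3, 4}  B3 = {0, 2, 3, 4}
Tree: B1–B2, B2–B3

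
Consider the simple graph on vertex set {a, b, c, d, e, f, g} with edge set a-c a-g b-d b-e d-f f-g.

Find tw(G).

A width-1 tree decomposition is:
Bags: B1 = {a, c}  B2 = {a, g}  B3 = {f, g}  B4 = {d, f}  B5 = {b, d}  B6 = {b, e}
Tree: B1–B2, B2–B3, B3–B4, B4–B5, B5–B6
The largest bag has 2 vertices, giving width 1; this decomposition certifies tw(G) ≤ 1. G has an edge, so its treewidth is at least 1. The upper and lower bounds meet at 1, so that is the treewidth.

1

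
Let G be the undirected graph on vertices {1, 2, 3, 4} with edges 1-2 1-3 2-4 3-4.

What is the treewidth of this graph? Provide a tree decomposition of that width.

Treewidth 2.
Bags: B1 = {1, 3, 4}  B2 = {1, 2, 4}
Tree: B1–B2

Each bag holds 3 vertices, so the decomposition has width 2, which upper-bounds the treewidth. For the lower bound, G contains the cycle 4–3–1–2–4, so G is not a forest; only forests have treewidth ≤ 1, hence tw(G) ≥ 2. Hence tw(G) = 2 exactly.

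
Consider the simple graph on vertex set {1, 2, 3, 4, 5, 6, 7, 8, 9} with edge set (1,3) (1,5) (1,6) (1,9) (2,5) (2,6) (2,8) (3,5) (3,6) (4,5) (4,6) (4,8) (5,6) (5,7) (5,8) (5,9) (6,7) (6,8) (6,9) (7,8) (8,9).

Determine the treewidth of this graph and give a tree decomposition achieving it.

Each bag holds 4 vertices, so the decomposition has width 3, which upper-bounds the treewidth. Conversely, {5, 6, 8, 9} is a clique of size 4, and the vertices of any clique must share a bag in every tree decomposition; so some bag has ≥ 4 vertices and tw(G) ≥ 3. The upper and lower bounds meet at 3, so that is the treewidth.

Treewidth 3.
One such decomposition:
Bags: B1 = {5, 6, 8, 9}  B2 = {2, 5, 6, 8}  B3 = {1, 5, 6, 9}  B4 = {4, 5, 6, 8}  B5 = {1, 3, 5, 6}  B6 = {5, 6, 7, 8}
Tree: B1–B2, B1–B3, B2–B4, B3–B5, B1–B6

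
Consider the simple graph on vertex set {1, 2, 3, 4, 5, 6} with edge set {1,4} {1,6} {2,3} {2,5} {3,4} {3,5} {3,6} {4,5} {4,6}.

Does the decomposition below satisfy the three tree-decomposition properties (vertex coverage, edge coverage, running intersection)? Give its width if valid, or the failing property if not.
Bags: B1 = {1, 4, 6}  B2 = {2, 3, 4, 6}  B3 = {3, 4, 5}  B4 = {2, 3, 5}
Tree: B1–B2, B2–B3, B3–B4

No — bags containing vertex 2 are not connected in the tree.

A tree decomposition must satisfy three properties: every vertex lies in some bag; for every edge, both endpoints lie together in some bag; and for every vertex, the bags containing it form a connected subtree. Here bags containing vertex 2 are not connected in the tree, so the decomposition is invalid.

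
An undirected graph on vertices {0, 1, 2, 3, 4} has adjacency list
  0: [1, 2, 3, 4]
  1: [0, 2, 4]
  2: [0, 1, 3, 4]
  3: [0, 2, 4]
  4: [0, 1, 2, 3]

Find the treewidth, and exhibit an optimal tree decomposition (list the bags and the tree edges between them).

Each bag holds 4 vertices, so the decomposition has width 3, which upper-bounds the treewidth. On the other hand G contains the 4-clique {0, 1, 2, 4}. A clique must lie in a single bag of any decomposition, so no decomposition can have width below 3. Therefore the treewidth is 3.

Treewidth 3.
Bags: B1 = {0, 2, 3, 4}  B2 = {0, 1, 2, 4}
Tree: B1–B2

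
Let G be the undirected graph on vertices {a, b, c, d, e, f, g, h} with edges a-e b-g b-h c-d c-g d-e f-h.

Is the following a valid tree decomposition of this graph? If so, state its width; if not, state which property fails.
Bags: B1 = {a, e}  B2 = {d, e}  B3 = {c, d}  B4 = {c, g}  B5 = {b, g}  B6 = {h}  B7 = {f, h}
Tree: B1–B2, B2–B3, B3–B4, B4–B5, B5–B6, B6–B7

No — edge (b,h) lies in no bag.

A tree decomposition must satisfy three properties: every vertex lies in some bag; for every edge, both endpoints lie together in some bag; and for every vertex, the bags containing it form a connected subtree. Here edge (b,h) lies in no bag, so the decomposition is invalid.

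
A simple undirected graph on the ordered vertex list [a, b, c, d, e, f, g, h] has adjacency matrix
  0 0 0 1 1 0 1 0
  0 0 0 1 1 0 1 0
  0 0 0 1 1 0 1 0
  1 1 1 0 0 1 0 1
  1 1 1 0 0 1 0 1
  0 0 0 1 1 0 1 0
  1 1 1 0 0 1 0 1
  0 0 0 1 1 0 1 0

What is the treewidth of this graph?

3

A width-3 tree decomposition is:
Bags: B1 = {b, d, e, g}  B2 = {c, d, e, g}  B3 = {a, d, e, g}  B4 = {d, e, g, h}  B5 = {d, e, f, g}
Tree: B1–B2, B2–B3, B3–B4, B4–B5
Each bag holds 4 vertices, so the decomposition has width 3, which upper-bounds the treewidth. For the lower bound: the 4 vertex sets {b,d}, {c,e}, {g}, {a} are disjoint, each induces a connected subgraph, and every pair is joined by at least one edge of G. Contracting each set to a single vertex therefore yields K_{4} as a minor, and since treewidth is minor-monotone, tw(G) ≥ tw(K_{4}) = 3. The upper and lower bounds meet at 3, so that is the treewidth.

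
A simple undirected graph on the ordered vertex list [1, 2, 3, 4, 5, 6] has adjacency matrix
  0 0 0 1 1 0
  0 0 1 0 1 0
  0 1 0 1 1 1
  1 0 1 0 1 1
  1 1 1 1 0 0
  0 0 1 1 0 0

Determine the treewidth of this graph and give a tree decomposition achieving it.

Every bag has size at most 3, so the width is 3 − 1 = 2 and tw(G) ≤ 2. Conversely, {1, 4, 5} is a clique of size 3, and the vertices of any clique must share a bag in every tree decomposition; so some bag has ≥ 3 vertices and tw(G) ≥ 2. Hence tw(G) = 2 exactly.

Treewidth 2.
One optimal decomposition is:
Bags: B1 = {1, 4, 5}  B2 = {3, 4, 5}  B3 = {3, 4, 6}  B4 = {2, 3, 5}
Tree: B1–B2, B2–B3, B2–B4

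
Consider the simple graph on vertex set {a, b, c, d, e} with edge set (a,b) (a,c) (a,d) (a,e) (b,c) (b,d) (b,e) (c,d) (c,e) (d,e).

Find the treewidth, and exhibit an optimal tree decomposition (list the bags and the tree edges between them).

A single bag containing all 5 vertices is trivially a valid decomposition of width 4. For the lower bound, the 5 vertices {a, b, c, d, e} are pairwise adjacent, and any tree decomposition puts a clique entirely inside one bag — forcing width ≥ 4. Therefore the treewidth is 4.

Treewidth 4.
One such decomposition:
Bags: B1 = {a, b, c, d, e}
Tree: (single bag)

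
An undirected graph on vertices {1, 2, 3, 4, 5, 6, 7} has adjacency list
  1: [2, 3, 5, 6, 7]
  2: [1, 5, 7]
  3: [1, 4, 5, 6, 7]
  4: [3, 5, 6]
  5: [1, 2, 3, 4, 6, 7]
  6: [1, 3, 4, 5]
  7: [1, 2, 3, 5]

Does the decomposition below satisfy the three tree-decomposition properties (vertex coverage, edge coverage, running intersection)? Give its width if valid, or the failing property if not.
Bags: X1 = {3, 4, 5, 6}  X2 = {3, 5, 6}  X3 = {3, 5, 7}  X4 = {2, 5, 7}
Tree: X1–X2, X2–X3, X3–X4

A tree decomposition must satisfy three properties: every vertex lies in some bag; for every edge, both endpoints lie together in some bag; and for every vertex, the bags containing it form a connected subtree. Here vertex 1 appears in no bag, so the decomposition is invalid.

No — vertex 1 appears in no bag.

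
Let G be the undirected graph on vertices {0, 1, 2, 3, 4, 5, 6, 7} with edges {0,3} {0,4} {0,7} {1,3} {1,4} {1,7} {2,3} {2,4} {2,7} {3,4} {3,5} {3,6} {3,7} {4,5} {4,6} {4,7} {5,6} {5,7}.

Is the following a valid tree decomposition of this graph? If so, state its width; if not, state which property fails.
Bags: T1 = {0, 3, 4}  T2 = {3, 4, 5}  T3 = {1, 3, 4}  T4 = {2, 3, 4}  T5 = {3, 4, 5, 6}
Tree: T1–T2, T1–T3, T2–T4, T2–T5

A tree decomposition must satisfy three properties: every vertex lies in some bag; for every edge, both endpoints lie together in some bag; and for every vertex, the bags containing it form a connected subtree. Here vertex 7 appears in no bag, so the decomposition is invalid.

No — vertex 7 appears in no bag.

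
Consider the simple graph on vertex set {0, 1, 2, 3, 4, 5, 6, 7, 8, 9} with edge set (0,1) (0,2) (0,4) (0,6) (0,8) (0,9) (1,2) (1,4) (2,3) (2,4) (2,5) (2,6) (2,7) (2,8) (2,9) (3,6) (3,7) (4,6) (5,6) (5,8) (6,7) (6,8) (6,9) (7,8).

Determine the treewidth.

A width-3 tree decomposition is:
Bags: B1 = {0, 2, 6, 8}  B2 = {0, 2, 6, 9}  B3 = {2, 5, 6, 8}  B4 = {0, 2, 4, 6}  B5 = {0, 1, 2, 4}  B6 = {2, 6, 7, 8}  B7 = {2, 3, 6, 7}
Tree: B1–B2, B1–B3, B2–B4, B4–B5, B1–B6, B6–B7
Every bag has size at most 4, so the width is 4 − 1 = 3 and tw(G) ≤ 3. For the lower bound, the 4 vertices {0, 1, 2, 4} are pairwise adjacent, and any tree decomposition puts a clique entirely inside one bag — forcing width ≥ 3. The upper and lower bounds meet at 3, so that is the treewidth.

3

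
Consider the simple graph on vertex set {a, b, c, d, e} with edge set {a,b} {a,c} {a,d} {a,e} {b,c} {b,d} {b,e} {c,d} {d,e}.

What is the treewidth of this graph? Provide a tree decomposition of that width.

Treewidth 3.
Bags: B1 = {a, b, d, e}  B2 = {a, b, c, d}
Tree: B1–B2

Every bag has size at most 4, so the width is 4 − 1 = 3 and tw(G) ≤ 3. Conversely, {a, b, d, e} is a clique of size 4, and the vertices of any clique must share a bag in every tree decomposition; so some bag has ≥ 4 vertices and tw(G) ≥ 3. Combining the bounds, tw(G) = 3.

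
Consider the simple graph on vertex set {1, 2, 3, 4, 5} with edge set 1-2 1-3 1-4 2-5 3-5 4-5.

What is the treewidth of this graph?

2

A width-2 tree decomposition is:
Bags: B1 = {1, 4, 5}  B2 = {1, 2, 5}  B3 = {1, 3, 5}
Tree: B1–B2, B2–B3
The largest bag has 3 vertices, giving width 2; this decomposition certifies tw(G) ≤ 2. The edges 1–4–5–2–1 form a cycle, so G is not a tree and its treewidth is at least 2. The upper and lower bounds meet at 2, so that is the treewidth.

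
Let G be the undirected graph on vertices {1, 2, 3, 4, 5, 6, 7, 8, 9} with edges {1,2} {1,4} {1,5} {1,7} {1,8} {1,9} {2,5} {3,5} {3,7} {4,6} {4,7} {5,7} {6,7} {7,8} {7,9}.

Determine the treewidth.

A width-2 tree decomposition is:
Bags: B1 = {1, 5, 7}  B2 = {1, 4, 7}  B3 = {3, 5, 7}  B4 = {1, 2, 5}  B5 = {1, 7, 8}  B6 = {4, 6, 7}  B7 = {1, 7, 9}
Tree: B1–B2, B1–B3, B1–B4, B1–B5, B2–B6, B5–B7
Every bag has size at most 3, so the width is 3 − 1 = 2 and tw(G) ≤ 2. For the lower bound, the 3 vertices {1, 2, 5} are pairwise adjacent, and any tree decomposition puts a clique entirely inside one bag — forcing width ≥ 2. Combining the bounds, tw(G) = 2.

2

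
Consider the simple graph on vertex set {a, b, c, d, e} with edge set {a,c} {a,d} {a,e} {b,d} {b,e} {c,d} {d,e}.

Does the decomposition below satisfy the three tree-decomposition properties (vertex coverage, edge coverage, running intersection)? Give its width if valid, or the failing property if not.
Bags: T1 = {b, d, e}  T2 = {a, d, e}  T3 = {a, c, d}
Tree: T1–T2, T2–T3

Yes; width 2.

Checking the three conditions: (i) the bags cover all of {a, b, c, d, e}; (ii) for each edge, some bag contains both endpoints; (iii) the bags containing any fixed vertex form a subtree. All hold, so the decomposition is valid with width 3 − 1 = 2.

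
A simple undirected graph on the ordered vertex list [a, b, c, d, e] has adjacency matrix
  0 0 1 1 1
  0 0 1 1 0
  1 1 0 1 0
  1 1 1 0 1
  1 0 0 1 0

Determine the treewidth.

2

A width-2 tree decomposition is:
Bags: B1 = {b, c, d}  B2 = {a, c, d}  B3 = {a, d, e}
Tree: B1–B2, B2–B3
Each bag holds 3 vertices, so the decomposition has width 2, which upper-bounds the treewidth. On the other hand G contains the 3-clique {a, d, e}. A clique must lie in a single bag of any decomposition, so no decomposition can have width below 2. Therefore the treewidth is 2.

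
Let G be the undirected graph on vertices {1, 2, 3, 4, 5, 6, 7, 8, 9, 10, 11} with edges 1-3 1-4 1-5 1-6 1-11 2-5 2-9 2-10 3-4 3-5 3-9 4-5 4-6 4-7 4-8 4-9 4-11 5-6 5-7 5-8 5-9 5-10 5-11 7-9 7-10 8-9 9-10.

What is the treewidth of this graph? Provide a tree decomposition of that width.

The largest bag has 4 vertices, giving width 3; this decomposition certifies tw(G) ≤ 3. Conversely, {2, 5, 9, 10} is a clique of size 4, and the vertices of any clique must share a bag in every tree decomposition; so some bag has ≥ 4 vertices and tw(G) ≥ 3. Therefore the treewidth is 3.

Treewidth 3.
One such decomposition:
Bags: B1 = {1, 4, 5, 11}  B2 = {1, 3, 4, 5}  B3 = {1, 4, 5, 6}  B4 = {3, 4, 5, 9}  B5 = {4, 5, 8, 9}  B6 = {4, 5, 7, 9}  B7 = {5, 7, 9, 10}  B8 = {2, 5, 9, 10}
Tree: B1–B2, B1–B3, B2–B4, B4–B5, B4–B6, B6–B7, B7–B8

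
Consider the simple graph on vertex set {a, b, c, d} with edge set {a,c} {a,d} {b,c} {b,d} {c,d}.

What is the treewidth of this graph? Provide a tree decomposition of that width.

The largest bag has 3 vertices, giving width 2; this decomposition certifies tw(G) ≤ 2. Conversely, {a, c, d} is a clique of size 3, and the vertices of any clique must share a bag in every tree decomposition; so some bag has ≥ 3 vertices and tw(G) ≥ 2. Therefore the treewidth is 2.

Treewidth 2.
One such decomposition:
Bags: B1 = {a, c, d}  B2 = {b, c, d}
Tree: B1–B2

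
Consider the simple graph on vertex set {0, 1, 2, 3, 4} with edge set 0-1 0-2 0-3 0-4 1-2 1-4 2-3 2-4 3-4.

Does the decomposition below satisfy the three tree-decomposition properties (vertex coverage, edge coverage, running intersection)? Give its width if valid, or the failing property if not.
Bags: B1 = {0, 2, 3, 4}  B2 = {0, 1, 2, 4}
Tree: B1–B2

Yes; width 3.

Vertex coverage: the bags together contain {0, 1, 2, 3, 4}, the full vertex set. Edge coverage: each edge of G has both endpoints in at least one bag. Running intersection: for every vertex, the bags containing it form a connected subtree. All three properties hold, so this is a valid tree decomposition of width max|bag| − 1 = 3, and hence tw(G) ≤ 3.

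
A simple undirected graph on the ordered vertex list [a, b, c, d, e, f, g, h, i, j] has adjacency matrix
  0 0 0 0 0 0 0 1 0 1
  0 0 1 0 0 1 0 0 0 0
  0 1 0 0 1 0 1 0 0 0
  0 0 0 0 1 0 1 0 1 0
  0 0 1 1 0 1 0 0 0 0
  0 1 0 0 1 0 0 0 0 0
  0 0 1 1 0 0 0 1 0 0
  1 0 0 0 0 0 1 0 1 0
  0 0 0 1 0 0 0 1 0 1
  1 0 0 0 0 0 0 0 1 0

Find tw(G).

A width-2 tree decomposition is:
Bags: B1 = {a, i, j}  B2 = {a, h, i}  B3 = {d, h, i}  B4 = {d, g, h}  B5 = {d, e, g}  B6 = {c, e, g}  B7 = {c, e, f}  B8 = {b, c, f}
Tree: B1–B2, B2–B3, B3–B4, B4–B5, B5–B6, B6–B7, B7–B8
The largest bag has 3 vertices, giving width 2; this decomposition certifies tw(G) ≤ 2. For the lower bound, G contains the cycle j–a–h–i–j, so G is not a forest; only forests have treewidth ≤ 1, hence tw(G) ≥ 2. Hence tw(G) = 2 exactly.

2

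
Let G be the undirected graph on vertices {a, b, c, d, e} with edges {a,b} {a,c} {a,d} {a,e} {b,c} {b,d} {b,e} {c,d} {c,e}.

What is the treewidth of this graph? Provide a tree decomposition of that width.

Treewidth 3.
One such decomposition:
Bags: B1 = {a, b, c, d}  B2 = {a, b, c, e}
Tree: B1–B2

The largest bag has 4 vertices, giving width 3; this decomposition certifies tw(G) ≤ 3. Conversely, {a, b, c, d} is a clique of size 4, and the vertices of any clique must share a bag in every tree decomposition; so some bag has ≥ 4 vertices and tw(G) ≥ 3. Hence tw(G) = 3 exactly.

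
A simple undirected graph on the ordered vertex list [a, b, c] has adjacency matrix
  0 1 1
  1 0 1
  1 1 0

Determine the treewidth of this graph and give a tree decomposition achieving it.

With just one bag of size 3, the width is 3 − 1 = 2, so tw(G) ≤ 2. Conversely, {a, b, c} is a clique of size 3, and the vertices of any clique must share a bag in every tree decomposition; so some bag has ≥ 3 vertices and tw(G) ≥ 2. Therefore the treewidth is 2.

Treewidth 2.
Bags: B1 = {a, b, c}
Tree: (single bag)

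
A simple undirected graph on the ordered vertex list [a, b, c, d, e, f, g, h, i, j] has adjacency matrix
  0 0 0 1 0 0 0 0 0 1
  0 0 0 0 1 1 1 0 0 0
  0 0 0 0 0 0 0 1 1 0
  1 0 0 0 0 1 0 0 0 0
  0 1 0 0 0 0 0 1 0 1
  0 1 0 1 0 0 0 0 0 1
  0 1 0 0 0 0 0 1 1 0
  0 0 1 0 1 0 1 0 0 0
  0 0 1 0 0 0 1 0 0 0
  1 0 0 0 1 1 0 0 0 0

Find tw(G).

2

A width-2 tree decomposition is:
Bags: B1 = {c, g, i}  B2 = {c, g, h}  B3 = {b, g, h}  B4 = {b, e, h}  B5 = {b, e, f}  B6 = {e, f, j}  B7 = {d, f, j}  B8 = {a, d, j}
Tree: B1–B2, B2–B3, B3–B4, B4–B5, B5–B6, B6–B7, B7–B8
The largest bag has 3 vertices, giving width 2; this decomposition certifies tw(G) ≤ 2. For the lower bound, G contains the cycle i–c–h–g–i, so G is not a forest; only forests have treewidth ≤ 1, hence tw(G) ≥ 2. The upper and lower bounds meet at 2, so that is the treewidth.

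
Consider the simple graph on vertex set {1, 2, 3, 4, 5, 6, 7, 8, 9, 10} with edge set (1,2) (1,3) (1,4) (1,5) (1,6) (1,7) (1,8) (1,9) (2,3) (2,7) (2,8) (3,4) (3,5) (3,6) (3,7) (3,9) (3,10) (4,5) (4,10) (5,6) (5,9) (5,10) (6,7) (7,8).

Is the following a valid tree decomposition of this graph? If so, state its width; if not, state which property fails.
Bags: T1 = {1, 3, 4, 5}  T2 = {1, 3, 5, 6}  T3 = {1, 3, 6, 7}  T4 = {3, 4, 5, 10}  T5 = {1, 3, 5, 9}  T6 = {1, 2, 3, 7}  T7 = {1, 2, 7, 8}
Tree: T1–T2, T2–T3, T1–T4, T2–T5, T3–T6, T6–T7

Checking the three conditions: (i) the bags cover all of {1, 2, 3, 4, 5, 6, 7, 8, 9, 10}; (ii) for each edge, some bag contains both endpoints; (iii) the bags containing any fixed vertex form a subtree. All hold, so the decomposition is valid with width 4 − 1 = 3.

Yes; width 3.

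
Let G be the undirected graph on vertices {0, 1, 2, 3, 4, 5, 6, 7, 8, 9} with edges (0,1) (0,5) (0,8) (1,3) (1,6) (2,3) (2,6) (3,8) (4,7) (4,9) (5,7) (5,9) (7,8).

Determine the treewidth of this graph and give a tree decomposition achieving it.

Each bag holds 3 vertices, so the decomposition has width 2, which upper-bounds the treewidth. For the lower bound, G contains the cycle 4–9–5–7–4, so G is not a forest; only forests have treewidth ≤ 1, hence tw(G) ≥ 2. The upper and lower bounds meet at 2, so that is the treewidth.

Treewidth 2.
One such decomposition:
Bags: B1 = {4, 7, 9}  B2 = {5, 7, 9}  B3 = {5, 7, 8}  B4 = {0, 5, 8}  B5 = {0, 3, 8}  B6 = {0, 1, 3}  B7 = {1, 2, 3}  B8 = {1, 2, 6}
Tree: B1–B2, B2–B3, B3–B4, B4–B5, B5–B6, B6–B7, B7–B8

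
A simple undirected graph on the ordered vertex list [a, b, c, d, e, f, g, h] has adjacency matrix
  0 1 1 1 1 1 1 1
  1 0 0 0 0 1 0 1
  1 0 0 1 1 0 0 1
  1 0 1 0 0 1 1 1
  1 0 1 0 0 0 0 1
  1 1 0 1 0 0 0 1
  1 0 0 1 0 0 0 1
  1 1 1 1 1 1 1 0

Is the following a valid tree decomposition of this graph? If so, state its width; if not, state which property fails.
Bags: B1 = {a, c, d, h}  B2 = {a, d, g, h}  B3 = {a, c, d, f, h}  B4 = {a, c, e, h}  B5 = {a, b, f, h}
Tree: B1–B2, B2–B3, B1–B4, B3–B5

A tree decomposition must satisfy three properties: every vertex lies in some bag; for every edge, both endpoints lie together in some bag; and for every vertex, the bags containing it form a connected subtree. Here bags containing vertex c are not connected in the tree, so the decomposition is invalid.

No — bags containing vertex c are not connected in the tree.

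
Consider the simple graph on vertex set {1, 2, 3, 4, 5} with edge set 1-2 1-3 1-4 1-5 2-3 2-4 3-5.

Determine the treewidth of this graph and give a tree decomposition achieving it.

Treewidth 2.
One optimal decomposition is:
Bags: B1 = {1, 2, 4}  B2 = {1, 2, 3}  B3 = {1, 3, 5}
Tree: B1–B2, B2–B3

Each bag holds 3 vertices, so the decomposition has width 2, which upper-bounds the treewidth. On the other hand G contains the 3-clique {1, 2, 3}. A clique must lie in a single bag of any decomposition, so no decomposition can have width below 2. Hence tw(G) = 2 exactly.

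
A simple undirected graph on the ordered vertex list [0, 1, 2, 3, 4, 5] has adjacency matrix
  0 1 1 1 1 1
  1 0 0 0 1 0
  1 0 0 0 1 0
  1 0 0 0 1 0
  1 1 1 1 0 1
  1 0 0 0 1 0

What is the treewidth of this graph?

A width-2 tree decomposition is:
Bags: B1 = {0, 1, 4}  B2 = {0, 2, 4}  B3 = {0, 3, 4}  B4 = {0, 4, 5}
Tree: B1–B2, B2–B3, B2–B4
Each bag holds 3 vertices, so the decomposition has width 2, which upper-bounds the treewidth. Conversely, {0, 1, 4} is a clique of size 3, and the vertices of any clique must share a bag in every tree decomposition; so some bag has ≥ 3 vertices and tw(G) ≥ 2. The upper and lower bounds meet at 2, so that is the treewidth.

2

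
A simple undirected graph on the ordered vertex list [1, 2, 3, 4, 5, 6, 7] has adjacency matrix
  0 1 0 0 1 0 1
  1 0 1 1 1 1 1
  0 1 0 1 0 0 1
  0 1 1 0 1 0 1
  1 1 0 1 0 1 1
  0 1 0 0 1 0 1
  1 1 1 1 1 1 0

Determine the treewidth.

A width-3 tree decomposition is:
Bags: B1 = {1, 2, 5, 7}  B2 = {2, 4, 5, 7}  B3 = {2, 3, 4, 7}  B4 = {2, 5, 6, 7}
Tree: B1–B2, B2–B3, B1–B4
Every bag has size at most 4, so the width is 4 − 1 = 3 and tw(G) ≤ 3. Conversely, {2, 3, 4, 7} is a clique of size 4, and the vertices of any clique must share a bag in every tree decomposition; so some bag has ≥ 4 vertices and tw(G) ≥ 3. Combining the bounds, tw(G) = 3.

3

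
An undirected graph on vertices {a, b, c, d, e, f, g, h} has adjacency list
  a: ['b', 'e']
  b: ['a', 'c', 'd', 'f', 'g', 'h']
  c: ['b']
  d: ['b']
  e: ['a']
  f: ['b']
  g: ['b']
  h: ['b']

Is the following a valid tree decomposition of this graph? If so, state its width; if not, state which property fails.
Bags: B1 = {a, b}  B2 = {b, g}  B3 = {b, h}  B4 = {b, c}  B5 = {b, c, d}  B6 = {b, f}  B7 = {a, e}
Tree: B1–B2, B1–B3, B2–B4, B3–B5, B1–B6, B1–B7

No — bags containing vertex c are not connected in the tree.

A tree decomposition must satisfy three properties: every vertex lies in some bag; for every edge, both endpoints lie together in some bag; and for every vertex, the bags containing it form a connected subtree. Here bags containing vertex c are not connected in the tree, so the decomposition is invalid.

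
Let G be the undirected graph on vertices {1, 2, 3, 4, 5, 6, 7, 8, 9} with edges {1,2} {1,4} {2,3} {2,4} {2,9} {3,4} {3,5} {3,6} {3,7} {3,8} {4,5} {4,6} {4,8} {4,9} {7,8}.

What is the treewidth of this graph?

A width-2 tree decomposition is:
Bags: B1 = {2, 4, 9}  B2 = {2, 3, 4}  B3 = {3, 4, 8}  B4 = {1, 2, 4}  B5 = {3, 4, 6}  B6 = {3, 4, 5}  B7 = {3, 7, 8}
Tree: B1–B2, B2–B3, B2–B4, B2–B5, B3–B6, B3–B7
Each bag holds 3 vertices, so the decomposition has width 2, which upper-bounds the treewidth. For the lower bound, the 3 vertices {1, 2, 4} are pairwise adjacent, and any tree decomposition puts a clique entirely inside one bag — forcing width ≥ 2. Therefore the treewidth is 2.

2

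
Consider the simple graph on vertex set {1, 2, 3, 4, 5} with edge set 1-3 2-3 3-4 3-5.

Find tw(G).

A width-1 tree decomposition is:
Bags: B1 = {2, 3}  B2 = {1, 3}  B3 = {3, 4}  B4 = {3, 5}
Tree: B1–B2, B2–B3, B3–B4
The largest bag has 2 vertices, giving width 1; this decomposition certifies tw(G) ≤ 1. G has an edge, so its treewidth is at least 1. Therefore the treewidth is 1.

1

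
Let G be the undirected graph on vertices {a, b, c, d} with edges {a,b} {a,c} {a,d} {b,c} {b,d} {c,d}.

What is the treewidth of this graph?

3

A width-3 tree decomposition is:
Bags: B1 = {a, b, c, d}
Tree: (single bag)
With just one bag of size 4, the width is 4 − 1 = 3, so tw(G) ≤ 3. Conversely, {a, b, c, d} is a clique of size 4, and the vertices of any clique must share a bag in every tree decomposition; so some bag has ≥ 4 vertices and tw(G) ≥ 3. The upper and lower bounds meet at 3, so that is the treewidth.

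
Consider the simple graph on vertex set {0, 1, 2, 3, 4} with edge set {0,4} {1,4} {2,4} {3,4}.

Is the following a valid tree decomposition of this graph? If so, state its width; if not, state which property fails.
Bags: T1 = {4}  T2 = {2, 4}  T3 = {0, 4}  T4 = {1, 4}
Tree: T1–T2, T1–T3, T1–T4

No — vertex 3 appears in no bag.

A tree decomposition must satisfy three properties: every vertex lies in some bag; for every edge, both endpoints lie together in some bag; and for every vertex, the bags containing it form a connected subtree. Here vertex 3 appears in no bag, so the decomposition is invalid.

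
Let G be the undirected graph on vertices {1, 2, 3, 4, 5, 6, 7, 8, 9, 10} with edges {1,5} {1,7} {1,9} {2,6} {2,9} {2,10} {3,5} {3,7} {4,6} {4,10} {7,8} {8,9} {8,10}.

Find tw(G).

2

A width-2 tree decomposition is:
Bags: B1 = {2, 4, 6}  B2 = {2, 4, 10}  B3 = {2, 9, 10}  B4 = {8, 9, 10}  B5 = {1, 8, 9}  B6 = {1, 7, 8}  B7 = {1, 5, 7}  B8 = {3, 5, 7}
Tree: B1–B2, B2–B3, B3–B4, B4–B5, B5–B6, B6–B7, B7–B8
The largest bag has 3 vertices, giving width 2; this decomposition certifies tw(G) ≤ 2. For the lower bound, G contains the cycle 6–4–10–2–6, so G is not a forest; only forests have treewidth ≤ 1, hence tw(G) ≥ 2. Therefore the treewidth is 2.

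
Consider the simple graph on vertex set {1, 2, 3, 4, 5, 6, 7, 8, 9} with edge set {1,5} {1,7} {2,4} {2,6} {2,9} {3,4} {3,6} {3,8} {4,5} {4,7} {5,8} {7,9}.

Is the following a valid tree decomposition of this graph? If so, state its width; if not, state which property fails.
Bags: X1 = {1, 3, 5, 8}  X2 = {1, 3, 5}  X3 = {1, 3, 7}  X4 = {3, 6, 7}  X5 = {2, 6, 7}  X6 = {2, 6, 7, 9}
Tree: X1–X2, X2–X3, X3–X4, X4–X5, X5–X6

A tree decomposition must satisfy three properties: every vertex lies in some bag; for every edge, both endpoints lie together in some bag; and for every vertex, the bags containing it form a connected subtree. Here vertex 4 appears in no bag, so the decomposition is invalid.

No — vertex 4 appears in no bag.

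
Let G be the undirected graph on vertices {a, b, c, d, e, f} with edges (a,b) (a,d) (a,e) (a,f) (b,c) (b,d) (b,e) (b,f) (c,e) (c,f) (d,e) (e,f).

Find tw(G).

A width-3 tree decomposition is:
Bags: B1 = {a, b, e, f}  B2 = {a, b, d, e}  B3 = {b, c, e, f}
Tree: B1–B2, B1–B3
Each bag holds 4 vertices, so the decomposition has width 3, which upper-bounds the treewidth. Conversely, {a, b, d, e} is a clique of size 4, and the vertices of any clique must share a bag in every tree decomposition; so some bag has ≥ 4 vertices and tw(G) ≥ 3. Hence tw(G) = 3 exactly.

3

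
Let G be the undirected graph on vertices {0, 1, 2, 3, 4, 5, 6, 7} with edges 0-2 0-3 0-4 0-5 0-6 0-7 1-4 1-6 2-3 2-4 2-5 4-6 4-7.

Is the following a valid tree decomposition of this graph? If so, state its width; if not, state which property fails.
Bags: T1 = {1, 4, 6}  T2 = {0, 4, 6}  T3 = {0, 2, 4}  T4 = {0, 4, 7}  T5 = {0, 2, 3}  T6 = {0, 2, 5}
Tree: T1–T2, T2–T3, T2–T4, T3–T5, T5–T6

Checking the three conditions: (i) the bags cover all of {0, 1, 2, 3, 4, 5, 6, 7}; (ii) for each edge, some bag contains both endpoints; (iii) the bags containing any fixed vertex form a subtree. All hold, so the decomposition is valid with width 3 − 1 = 2.

Yes; width 2.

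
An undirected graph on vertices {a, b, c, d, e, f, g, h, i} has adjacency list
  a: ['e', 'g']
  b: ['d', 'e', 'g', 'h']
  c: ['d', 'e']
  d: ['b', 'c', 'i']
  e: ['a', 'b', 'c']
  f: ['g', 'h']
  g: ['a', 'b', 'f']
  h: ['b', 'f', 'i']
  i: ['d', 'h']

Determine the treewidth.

A width-3 tree decomposition is:
Bags: B1 = {c, d, e, i}  B2 = {b, d, e, i}  B3 = {b, e, h, i}  B4 = {a, b, e, h}  B5 = {a, b, g, h}  B6 = {a, f, g, h}
Tree: B1–B2, B2–B3, B3–B4, B4–B5, B5–B6
Every bag has size at most 4, so the width is 4 − 1 = 3 and tw(G) ≤ 3. For the lower bound: the 4 vertex sets {c,d,i}, {e}, {b}, {a,f,g,h} are disjoint, each induces a connected subgraph, and every pair is joined by at least one edge of G. Contracting each set to a single vertex therefore yields K_{4} as a minor, and since treewidth is minor-monotone, tw(G) ≥ tw(K_{4}) = 3. The upper and lower bounds meet at 3, so that is the treewidth.

3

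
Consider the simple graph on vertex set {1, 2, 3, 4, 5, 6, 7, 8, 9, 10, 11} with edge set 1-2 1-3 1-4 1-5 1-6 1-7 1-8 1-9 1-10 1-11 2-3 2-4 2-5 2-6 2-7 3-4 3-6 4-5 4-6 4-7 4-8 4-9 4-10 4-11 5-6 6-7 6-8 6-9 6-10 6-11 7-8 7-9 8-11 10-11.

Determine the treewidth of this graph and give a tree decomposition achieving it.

Every bag has size at most 5, so the width is 5 − 1 = 4 and tw(G) ≤ 4. Conversely, {1, 2, 3, 4, 6} is a clique of size 5, and the vertices of any clique must share a bag in every tree decomposition; so some bag has ≥ 5 vertices and tw(G) ≥ 4. Combining the bounds, tw(G) = 4.

Treewidth 4.
One optimal decomposition is:
Bags: B1 = {1, 2, 4, 6, 7}  B2 = {1, 2, 4, 5, 6}  B3 = {1, 4, 6, 7, 9}  B4 = {1, 4, 6, 7, 8}  B5 = {1, 2, 3, 4, 6}  B6 = {1, 4, 6, 8, 11}  B7 = {1, 4, 6, 10, 11}
Tree: B1–B2, B1–B3, B3–B4, B2–B5, B4–B6, B6–B7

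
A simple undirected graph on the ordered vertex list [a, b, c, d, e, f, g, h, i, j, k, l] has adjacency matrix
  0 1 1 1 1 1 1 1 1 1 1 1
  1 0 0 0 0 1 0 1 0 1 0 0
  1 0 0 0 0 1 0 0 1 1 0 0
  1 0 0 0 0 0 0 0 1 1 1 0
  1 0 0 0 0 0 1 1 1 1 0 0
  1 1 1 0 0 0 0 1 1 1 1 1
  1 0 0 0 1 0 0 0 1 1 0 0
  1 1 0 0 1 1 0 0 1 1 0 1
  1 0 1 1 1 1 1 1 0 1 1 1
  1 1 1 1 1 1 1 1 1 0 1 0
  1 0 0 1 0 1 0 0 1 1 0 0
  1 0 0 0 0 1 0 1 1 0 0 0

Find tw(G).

4

A width-4 tree decomposition is:
Bags: B1 = {a, f, h, i, j}  B2 = {a, c, f, i, j}  B3 = {a, f, i, j, k}  B4 = {a, d, i, j, k}  B5 = {a, e, h, i, j}  B6 = {a, e, g, i, j}  B7 = {a, f, h, i, l}  B8 = {a, b, f, h, j}
Tree: B1–B2, B2–B3, B3–B4, B1–B5, B5–B6, B1–B7, B1–B8
Every bag has size at most 5, so the width is 5 − 1 = 4 and tw(G) ≤ 4. For the lower bound, the 5 vertices {a, b, f, h, j} are pairwise adjacent, and any tree decomposition puts a clique entirely inside one bag — forcing width ≥ 4. Therefore the treewidth is 4.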